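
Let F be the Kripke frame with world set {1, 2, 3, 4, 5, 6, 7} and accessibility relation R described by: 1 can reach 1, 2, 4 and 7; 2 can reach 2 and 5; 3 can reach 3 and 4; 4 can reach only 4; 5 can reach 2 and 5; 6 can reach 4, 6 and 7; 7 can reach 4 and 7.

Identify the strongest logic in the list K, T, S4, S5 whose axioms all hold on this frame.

T

Reflexive (axiom T): yes — every world is R-related to itself.
Transitive (axiom 4): no — 1 R 2 and 2 R 5, but not 1 R 5.
Euclidean (axiom 5): no — 1 R 2 and 1 R 4, but not 2 R 4.
So F validates K, T; S4 would additionally require R to be transitive. The strongest is T.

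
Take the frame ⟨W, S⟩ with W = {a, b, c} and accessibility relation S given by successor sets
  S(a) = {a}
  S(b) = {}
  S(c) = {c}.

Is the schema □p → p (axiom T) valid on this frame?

No

By correspondence theory, T is valid on a frame iff S is reflexive.
Reflexive: no — b is not related to itself.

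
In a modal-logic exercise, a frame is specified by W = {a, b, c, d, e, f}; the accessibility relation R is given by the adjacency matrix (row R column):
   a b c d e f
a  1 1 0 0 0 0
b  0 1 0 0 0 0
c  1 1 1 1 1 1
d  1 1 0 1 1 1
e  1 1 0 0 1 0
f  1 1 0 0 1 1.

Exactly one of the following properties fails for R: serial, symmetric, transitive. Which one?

Serial: yes — every world has a successor (e.g. a R a).
Symmetric: no — a R b but not b R a.
Transitive: yes — every two-step R-path is closed by a direct edge.
Only symmetric fails.

symmetric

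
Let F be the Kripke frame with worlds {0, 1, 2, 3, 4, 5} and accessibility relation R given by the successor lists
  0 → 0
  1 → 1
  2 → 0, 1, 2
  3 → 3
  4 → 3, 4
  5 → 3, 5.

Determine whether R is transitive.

Yes

Transitive: yes — every two-step R-path is closed by a direct edge.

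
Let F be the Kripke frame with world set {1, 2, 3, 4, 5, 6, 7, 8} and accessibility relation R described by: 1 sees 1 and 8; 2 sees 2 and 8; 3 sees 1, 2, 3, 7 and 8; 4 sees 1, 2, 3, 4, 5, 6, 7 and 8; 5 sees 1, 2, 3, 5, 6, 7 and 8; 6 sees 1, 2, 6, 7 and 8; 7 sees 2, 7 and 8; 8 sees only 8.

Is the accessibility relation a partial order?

Reflexive: yes — every world is R-related to itself.
Transitive: yes — every two-step R-path is closed by a direct edge.
Antisymmetric: yes — no distinct pair is related both ways.
So R is a partial order.

Yes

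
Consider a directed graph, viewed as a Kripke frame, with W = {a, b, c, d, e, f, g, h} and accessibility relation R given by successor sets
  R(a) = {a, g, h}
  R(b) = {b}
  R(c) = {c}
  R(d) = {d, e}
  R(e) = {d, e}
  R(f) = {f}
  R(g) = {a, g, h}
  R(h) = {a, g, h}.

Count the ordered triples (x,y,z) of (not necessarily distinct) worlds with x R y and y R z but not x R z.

0

R is transitive; there are no such tuples.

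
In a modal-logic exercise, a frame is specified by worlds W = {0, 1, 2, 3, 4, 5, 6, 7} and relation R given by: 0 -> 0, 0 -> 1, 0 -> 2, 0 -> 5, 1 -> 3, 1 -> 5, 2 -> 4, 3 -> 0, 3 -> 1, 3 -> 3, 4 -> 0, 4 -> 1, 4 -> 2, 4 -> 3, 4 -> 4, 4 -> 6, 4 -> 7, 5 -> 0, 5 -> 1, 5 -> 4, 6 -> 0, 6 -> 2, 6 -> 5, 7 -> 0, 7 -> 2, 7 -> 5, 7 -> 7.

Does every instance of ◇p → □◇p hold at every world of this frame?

By correspondence theory, 5 is valid on a frame iff R is Euclidean.
Euclidean: no — 0 R 1 and 0 R 2, but not 1 R 2.

No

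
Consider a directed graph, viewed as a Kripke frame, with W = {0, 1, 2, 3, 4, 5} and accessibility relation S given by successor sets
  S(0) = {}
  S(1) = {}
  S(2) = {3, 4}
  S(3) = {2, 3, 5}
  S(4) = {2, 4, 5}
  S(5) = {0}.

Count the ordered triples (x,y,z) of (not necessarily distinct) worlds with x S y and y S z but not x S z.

Enumerating: (2,3,2), (2,3,5), (2,4,2), (2,4,5), (3,2,4), (3,5,0), (4,2,3), (4,5,0).

8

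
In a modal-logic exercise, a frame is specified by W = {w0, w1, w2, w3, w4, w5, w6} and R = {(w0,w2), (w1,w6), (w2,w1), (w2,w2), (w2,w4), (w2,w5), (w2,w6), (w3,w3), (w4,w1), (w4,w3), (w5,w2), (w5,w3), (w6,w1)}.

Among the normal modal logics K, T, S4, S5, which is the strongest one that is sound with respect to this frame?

Reflexive (axiom T): no — w0 is not related to itself.
Transitive (axiom 4): no — w0 R w2 and w2 R w1, but not w0 R w1.
Euclidean (axiom 5): no — w2 R w1 and w2 R w4, but not w1 R w4.
So F validates K; T would additionally require R to be reflexive. The strongest is K.

K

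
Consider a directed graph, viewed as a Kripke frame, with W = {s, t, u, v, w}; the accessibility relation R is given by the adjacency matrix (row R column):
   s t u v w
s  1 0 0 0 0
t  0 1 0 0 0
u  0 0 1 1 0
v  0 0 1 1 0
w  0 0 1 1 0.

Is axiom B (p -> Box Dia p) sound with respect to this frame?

No

Axiom B corresponds to the accessibility relation being symmetric.
Symmetric: no — w R u but not u R w.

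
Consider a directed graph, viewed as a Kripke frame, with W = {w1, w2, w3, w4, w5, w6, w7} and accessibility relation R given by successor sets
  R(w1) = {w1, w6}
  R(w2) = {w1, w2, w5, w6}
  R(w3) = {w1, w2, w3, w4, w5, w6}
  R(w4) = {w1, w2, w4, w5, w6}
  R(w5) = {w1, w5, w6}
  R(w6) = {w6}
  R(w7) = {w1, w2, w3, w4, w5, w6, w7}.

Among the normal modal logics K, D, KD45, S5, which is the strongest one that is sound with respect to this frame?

D

Serial (axiom D): yes — every world has a successor (e.g. w1 R w1).
Euclidean (axiom 5): no — w2 R w1 and w2 R w5, but not w1 R w5.
Transitive (axiom 4): yes — every two-step R-path is closed by a direct edge.
Reflexive (axiom T): yes — every world is R-related to itself.
So F validates K, D; KD45 would additionally require R to be Euclidean. The strongest is D.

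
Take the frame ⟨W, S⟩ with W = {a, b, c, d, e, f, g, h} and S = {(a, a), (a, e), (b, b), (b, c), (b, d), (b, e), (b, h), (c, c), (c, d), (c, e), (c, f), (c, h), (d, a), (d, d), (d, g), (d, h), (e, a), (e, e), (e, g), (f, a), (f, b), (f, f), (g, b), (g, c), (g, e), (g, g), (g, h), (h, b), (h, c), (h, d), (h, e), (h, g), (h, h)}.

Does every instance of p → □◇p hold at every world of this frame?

No

Axiom B corresponds to the accessibility relation being symmetric.
Symmetric: no — b S c but not c S b.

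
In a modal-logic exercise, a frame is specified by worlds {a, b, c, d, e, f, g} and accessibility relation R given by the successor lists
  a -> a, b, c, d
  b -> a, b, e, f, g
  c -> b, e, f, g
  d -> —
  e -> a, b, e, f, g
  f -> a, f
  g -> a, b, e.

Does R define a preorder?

Reflexive: no — c is not related to itself.
Transitive: no — a R b and b R e, but not a R e.
So R is not a preorder.

No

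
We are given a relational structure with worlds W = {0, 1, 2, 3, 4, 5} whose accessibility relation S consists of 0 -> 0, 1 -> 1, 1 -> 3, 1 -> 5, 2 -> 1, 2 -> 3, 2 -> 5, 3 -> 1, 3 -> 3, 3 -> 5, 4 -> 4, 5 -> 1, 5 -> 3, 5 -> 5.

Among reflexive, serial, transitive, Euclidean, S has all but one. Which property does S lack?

Reflexive: no — 2 is not related to itself.
Serial: yes — every world has a successor (e.g. 0 S 0).
Transitive: yes — every two-step S-path is closed by a direct edge.
Euclidean: yes — any two successors of a common world are S-related.
Only reflexive fails.

reflexive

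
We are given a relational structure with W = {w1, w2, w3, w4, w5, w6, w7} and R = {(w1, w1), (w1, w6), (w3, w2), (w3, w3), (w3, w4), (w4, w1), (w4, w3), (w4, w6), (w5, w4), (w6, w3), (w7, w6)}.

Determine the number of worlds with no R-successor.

1

Enumerating: w2.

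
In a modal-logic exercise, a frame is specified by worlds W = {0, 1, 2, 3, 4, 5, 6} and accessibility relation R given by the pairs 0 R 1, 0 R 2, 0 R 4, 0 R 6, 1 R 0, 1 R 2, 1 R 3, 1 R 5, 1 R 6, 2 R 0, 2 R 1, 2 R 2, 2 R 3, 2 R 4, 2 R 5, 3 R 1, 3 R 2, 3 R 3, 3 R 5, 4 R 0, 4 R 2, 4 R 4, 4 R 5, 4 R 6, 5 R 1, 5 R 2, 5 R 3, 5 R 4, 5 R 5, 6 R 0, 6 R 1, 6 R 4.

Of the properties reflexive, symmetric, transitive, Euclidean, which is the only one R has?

Reflexive: no — 0 is not related to itself.
Symmetric: yes — every pair in R has its reverse in R.
Transitive: no — 0 R 1 and 1 R 3, but not 0 R 3.
Euclidean: no — 0 R 1 and 0 R 4, but not 1 R 4.
Only symmetric holds.

symmetric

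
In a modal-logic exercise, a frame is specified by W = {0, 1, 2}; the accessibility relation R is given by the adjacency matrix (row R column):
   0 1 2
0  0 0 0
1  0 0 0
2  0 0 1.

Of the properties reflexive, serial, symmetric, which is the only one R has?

symmetric

Reflexive: no — 0 is not related to itself.
Serial: no — 0 has no R-successor.
Symmetric: yes — every pair in R has its reverse in R.
Only symmetric holds.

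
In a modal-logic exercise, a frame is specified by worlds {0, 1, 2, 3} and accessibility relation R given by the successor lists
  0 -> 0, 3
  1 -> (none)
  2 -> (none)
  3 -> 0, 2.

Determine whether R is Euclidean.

No

Euclidean: no — 3 R 0 and 3 R 2, but not 0 R 2.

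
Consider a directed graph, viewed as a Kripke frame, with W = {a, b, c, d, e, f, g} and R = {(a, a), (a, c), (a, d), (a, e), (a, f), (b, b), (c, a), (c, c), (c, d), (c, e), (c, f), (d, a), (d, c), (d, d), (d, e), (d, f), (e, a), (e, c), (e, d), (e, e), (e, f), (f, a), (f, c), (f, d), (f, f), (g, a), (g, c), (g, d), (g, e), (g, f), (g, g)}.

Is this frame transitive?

No

Transitive: no — f R a and a R e, but not f R e.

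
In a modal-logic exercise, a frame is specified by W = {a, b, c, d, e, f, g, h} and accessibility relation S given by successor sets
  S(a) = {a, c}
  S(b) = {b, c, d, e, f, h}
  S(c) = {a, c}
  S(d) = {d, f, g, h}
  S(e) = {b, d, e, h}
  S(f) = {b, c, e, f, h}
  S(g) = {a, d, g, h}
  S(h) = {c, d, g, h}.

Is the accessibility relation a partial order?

No

Reflexive: yes — every world is S-related to itself.
Transitive: no — b S c and c S a, but not b S a.
Antisymmetric: no — a S c and c S a with a ≠ c.
So S is not a partial order.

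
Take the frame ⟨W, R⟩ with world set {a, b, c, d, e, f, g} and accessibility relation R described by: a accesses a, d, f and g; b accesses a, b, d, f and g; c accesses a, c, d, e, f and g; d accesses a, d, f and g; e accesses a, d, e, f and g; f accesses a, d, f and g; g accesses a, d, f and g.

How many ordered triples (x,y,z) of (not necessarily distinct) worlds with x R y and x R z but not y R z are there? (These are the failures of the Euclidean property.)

Enumerating: (b,a,b), (b,d,b), (b,f,b), (b,g,b), (c,a,c), (c,a,e), (c,d,c), (c,d,e), (c,e,c), (c,f,c), (c,f,e), (c,g,c), (c,g,e), (e,a,e), (e,d,e), (e,f,e), (e,g,e).

17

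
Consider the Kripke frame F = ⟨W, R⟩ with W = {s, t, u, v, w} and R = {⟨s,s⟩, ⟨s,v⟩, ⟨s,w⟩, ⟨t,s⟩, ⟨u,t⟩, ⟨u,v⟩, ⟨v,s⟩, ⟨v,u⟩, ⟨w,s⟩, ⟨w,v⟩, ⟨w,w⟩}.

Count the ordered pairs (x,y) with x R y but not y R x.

3

Enumerating: (t,s), (u,t), (w,v).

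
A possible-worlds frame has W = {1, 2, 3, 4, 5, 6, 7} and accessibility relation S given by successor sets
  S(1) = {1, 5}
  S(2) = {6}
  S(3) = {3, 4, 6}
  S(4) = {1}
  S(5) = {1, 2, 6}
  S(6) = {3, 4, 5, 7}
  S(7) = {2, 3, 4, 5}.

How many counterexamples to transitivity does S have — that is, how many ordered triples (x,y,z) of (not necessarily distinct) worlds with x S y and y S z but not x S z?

26

Enumerating: (1,5,2), (1,5,6), (2,6,3), (2,6,4), (2,6,5), (2,6,7), (3,4,1), (3,6,5), (3,6,7), (4,1,5), (5,1,5), (5,6,3), … and 14 more.
Total: 26.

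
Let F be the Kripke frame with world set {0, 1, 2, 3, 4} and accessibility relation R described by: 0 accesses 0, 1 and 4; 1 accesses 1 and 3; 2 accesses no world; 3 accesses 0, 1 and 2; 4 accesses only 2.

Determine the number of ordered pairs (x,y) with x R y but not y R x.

Enumerating: (0,1), (0,4), (3,0), (3,2), (4,2).

5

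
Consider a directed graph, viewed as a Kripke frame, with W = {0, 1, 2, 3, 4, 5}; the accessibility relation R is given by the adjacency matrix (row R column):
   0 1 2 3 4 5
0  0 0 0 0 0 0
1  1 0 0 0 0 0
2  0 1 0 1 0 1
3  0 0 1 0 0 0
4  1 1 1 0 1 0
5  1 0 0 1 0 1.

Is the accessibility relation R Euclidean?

Euclidean: no — 2 R 1 and 2 R 3, but not 1 R 3.

No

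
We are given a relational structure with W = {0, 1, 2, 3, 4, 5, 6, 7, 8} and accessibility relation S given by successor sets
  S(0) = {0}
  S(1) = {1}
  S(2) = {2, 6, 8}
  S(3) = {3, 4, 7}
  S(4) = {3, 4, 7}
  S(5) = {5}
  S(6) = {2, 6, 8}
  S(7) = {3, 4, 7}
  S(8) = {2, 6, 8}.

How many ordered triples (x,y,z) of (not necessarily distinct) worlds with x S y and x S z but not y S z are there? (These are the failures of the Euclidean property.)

0

S is Euclidean; there are no such tuples.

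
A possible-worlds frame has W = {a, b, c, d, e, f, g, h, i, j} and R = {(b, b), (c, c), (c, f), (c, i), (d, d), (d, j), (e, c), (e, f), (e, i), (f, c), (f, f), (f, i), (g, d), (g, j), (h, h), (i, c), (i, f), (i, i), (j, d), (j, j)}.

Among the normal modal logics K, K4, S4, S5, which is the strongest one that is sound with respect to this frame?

Transitive (axiom 4): yes — every two-step R-path is closed by a direct edge.
Reflexive (axiom T): no — a is not related to itself.
Euclidean (axiom 5): yes — any two successors of a common world are R-related.
So F validates K, K4; S4 would additionally require R to be reflexive. The strongest is K4.

K4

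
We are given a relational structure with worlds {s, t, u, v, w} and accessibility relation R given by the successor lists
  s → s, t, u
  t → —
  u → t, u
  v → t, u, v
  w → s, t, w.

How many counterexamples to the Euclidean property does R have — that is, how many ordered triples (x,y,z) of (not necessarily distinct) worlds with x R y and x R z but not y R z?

Enumerating: (s,t,s), (s,t,t), (s,t,u), (s,u,s), (u,t,t), (u,t,u), (v,t,t), (v,t,u), (v,t,v), (v,u,v), (w,s,w), (w,t,s), (w,t,t), (w,t,w).

14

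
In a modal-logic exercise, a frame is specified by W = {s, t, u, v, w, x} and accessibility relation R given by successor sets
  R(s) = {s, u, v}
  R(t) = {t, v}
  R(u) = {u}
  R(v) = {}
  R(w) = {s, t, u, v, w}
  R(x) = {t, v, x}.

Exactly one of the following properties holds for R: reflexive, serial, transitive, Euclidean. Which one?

Reflexive: no — v is not related to itself.
Serial: no — v has no R-successor.
Transitive: yes — every two-step R-path is closed by a direct edge.
Euclidean: no — s R u and s R v, but not u R v.
Only transitive holds.

transitive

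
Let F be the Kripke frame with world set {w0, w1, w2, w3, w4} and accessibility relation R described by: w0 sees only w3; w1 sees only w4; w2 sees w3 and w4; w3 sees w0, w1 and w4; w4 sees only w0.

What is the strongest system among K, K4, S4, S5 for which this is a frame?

K

Transitive (axiom 4): no — w0 R w3 and w3 R w1, but not w0 R w1.
Reflexive (axiom T): no — w0 is not related to itself.
Euclidean (axiom 5): no — w2 R w4 and w2 R w3, but not w4 R w3.
So F validates K; K4 would additionally require R to be transitive. The strongest is K.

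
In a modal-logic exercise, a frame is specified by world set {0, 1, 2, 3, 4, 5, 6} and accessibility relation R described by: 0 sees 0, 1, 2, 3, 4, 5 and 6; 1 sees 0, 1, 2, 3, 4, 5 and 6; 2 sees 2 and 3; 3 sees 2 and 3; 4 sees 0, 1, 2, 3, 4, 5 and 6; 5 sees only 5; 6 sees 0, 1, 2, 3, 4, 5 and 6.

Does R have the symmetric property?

No

Symmetric: no — 0 R 2 but not 2 R 0.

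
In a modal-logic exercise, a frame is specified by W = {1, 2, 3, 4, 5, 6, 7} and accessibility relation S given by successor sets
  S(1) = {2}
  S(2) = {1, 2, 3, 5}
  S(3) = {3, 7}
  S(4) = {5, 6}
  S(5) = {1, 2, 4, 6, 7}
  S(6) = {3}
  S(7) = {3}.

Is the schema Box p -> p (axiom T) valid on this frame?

By correspondence theory, T is valid on a frame iff S is reflexive.
Reflexive: no — 1 is not related to itself.

No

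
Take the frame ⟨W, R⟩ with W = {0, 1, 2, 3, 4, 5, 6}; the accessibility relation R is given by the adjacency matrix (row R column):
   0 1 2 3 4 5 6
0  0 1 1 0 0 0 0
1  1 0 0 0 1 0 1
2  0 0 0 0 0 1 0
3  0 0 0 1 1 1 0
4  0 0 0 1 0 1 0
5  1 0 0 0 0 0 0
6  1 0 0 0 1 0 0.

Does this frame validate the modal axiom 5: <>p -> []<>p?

No

Axiom 5 corresponds to the accessibility relation being Euclidean.
Euclidean: no — 0 R 1 and 0 R 2, but not 1 R 2.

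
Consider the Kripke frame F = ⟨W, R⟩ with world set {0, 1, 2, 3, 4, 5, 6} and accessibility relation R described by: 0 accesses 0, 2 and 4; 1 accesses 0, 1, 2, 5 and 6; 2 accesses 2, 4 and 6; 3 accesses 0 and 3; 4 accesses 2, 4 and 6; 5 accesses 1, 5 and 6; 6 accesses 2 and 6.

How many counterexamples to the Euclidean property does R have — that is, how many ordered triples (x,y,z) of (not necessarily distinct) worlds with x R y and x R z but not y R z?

18

Enumerating: (0,2,0), (0,4,0), (1,0,1), (1,0,5), (1,0,6), (1,2,0), (1,2,1), (1,2,5), (1,5,0), (1,5,2), (1,6,0), (1,6,1), (1,6,5), (2,6,4), (3,0,3), (4,6,4), (5,6,1), (5,6,5).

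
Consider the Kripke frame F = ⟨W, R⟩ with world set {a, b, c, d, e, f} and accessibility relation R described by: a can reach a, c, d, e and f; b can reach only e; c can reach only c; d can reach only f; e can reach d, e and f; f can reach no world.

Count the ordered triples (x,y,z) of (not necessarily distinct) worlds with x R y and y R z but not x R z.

Enumerating: (b,e,d), (b,e,f).

2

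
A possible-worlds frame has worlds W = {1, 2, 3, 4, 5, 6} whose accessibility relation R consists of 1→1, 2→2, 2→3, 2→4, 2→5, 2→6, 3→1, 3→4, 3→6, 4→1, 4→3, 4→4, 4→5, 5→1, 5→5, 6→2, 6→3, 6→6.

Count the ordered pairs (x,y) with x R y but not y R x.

Enumerating: (2,3), (2,4), (2,5), (3,1), (4,1), (4,5), (5,1).

7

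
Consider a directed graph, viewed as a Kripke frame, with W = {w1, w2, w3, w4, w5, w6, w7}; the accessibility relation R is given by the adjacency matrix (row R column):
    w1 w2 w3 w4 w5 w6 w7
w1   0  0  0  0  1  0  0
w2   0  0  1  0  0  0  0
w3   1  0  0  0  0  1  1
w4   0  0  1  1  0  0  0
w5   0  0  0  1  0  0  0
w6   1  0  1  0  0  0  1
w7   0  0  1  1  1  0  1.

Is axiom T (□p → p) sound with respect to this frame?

The schema T characterises exactly the reflexive frames.
Reflexive: no — w1 is not related to itself.

No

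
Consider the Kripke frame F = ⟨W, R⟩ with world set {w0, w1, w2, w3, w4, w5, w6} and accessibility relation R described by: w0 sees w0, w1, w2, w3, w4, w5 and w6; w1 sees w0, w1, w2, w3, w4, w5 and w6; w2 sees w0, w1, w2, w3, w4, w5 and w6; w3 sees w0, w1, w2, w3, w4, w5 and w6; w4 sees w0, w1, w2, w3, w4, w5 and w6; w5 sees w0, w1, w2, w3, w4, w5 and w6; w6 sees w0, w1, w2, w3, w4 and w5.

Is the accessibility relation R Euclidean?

No

Euclidean: no — w0 R w6 and w0 R w6, but not w6 R w6.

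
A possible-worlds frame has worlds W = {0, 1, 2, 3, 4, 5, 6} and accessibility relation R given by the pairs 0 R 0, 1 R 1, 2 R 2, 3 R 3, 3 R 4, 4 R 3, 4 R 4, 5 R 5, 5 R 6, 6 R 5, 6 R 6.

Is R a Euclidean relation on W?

Yes

Euclidean: yes — any two successors of a common world are R-related.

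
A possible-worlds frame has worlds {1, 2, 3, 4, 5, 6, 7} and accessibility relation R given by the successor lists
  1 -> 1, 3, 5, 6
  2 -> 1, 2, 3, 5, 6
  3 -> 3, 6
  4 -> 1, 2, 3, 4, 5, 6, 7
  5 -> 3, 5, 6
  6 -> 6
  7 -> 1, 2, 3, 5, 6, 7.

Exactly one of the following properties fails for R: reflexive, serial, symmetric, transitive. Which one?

Reflexive: yes — every world is R-related to itself.
Serial: yes — every world has a successor (e.g. 1 R 1).
Symmetric: no — 1 R 3 but not 3 R 1.
Transitive: yes — every two-step R-path is closed by a direct edge.
Only symmetric fails.

symmetric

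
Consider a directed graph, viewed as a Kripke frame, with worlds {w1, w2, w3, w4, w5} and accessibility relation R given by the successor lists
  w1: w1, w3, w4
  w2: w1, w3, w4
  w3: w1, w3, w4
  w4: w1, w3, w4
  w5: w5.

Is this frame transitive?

Yes

Transitive: yes — every two-step R-path is closed by a direct edge.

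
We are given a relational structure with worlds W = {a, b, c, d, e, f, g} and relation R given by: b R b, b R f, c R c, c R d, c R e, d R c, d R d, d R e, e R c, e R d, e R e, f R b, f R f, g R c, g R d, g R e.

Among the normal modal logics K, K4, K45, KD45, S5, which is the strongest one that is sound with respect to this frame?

Transitive (axiom 4): yes — every two-step R-path is closed by a direct edge.
Euclidean (axiom 5): yes — any two successors of a common world are R-related.
Serial (axiom D): no — a has no R-successor.
Reflexive (axiom T): no — a is not related to itself.
So F validates K, K4, K45; KD45 would additionally require R to be serial. The strongest is K45.

K45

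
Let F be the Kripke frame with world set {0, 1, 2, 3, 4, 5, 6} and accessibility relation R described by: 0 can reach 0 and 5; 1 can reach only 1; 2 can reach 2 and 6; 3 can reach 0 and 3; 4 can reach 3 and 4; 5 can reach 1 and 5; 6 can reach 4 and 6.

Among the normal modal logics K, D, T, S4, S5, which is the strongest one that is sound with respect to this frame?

Serial (axiom D): yes — every world has a successor (e.g. 0 R 0).
Reflexive (axiom T): yes — every world is R-related to itself.
Transitive (axiom 4): no — 0 R 5 and 5 R 1, but not 0 R 1.
Euclidean (axiom 5): no — 0 R 5 and 0 R 0, but not 5 R 0.
So F validates K, D, T; S4 would additionally require R to be transitive. The strongest is T.

T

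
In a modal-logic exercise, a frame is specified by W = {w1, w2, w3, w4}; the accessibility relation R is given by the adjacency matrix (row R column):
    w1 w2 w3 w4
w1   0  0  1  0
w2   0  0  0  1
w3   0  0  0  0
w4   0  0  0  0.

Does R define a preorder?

Reflexive: no — w1 is not related to itself.
Transitive: yes — every two-step R-path is closed by a direct edge.
So R is not a preorder.

No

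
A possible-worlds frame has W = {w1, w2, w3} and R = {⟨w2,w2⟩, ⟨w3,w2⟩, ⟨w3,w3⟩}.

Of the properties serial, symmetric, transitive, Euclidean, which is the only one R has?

transitive

Serial: no — w1 has no R-successor.
Symmetric: no — w3 R w2 but not w2 R w3.
Transitive: yes — every two-step R-path is closed by a direct edge.
Euclidean: no — w3 R w2 and w3 R w3, but not w2 R w3.
Only transitive holds.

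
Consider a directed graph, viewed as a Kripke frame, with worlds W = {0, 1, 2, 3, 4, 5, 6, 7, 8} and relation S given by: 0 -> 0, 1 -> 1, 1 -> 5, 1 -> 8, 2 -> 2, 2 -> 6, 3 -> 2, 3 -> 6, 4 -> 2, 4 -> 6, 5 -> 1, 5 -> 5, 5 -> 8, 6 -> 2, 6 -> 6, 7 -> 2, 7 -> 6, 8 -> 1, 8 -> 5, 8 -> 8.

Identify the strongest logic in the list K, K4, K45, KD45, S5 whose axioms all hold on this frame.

KD45

Transitive (axiom 4): yes — every two-step S-path is closed by a direct edge.
Euclidean (axiom 5): yes — any two successors of a common world are S-related.
Serial (axiom D): yes — every world has a successor (e.g. 0 S 0).
Reflexive (axiom T): no — 3 is not related to itself.
So F validates K, K4, K45, KD45; S5 would additionally require S to be reflexive. The strongest is KD45.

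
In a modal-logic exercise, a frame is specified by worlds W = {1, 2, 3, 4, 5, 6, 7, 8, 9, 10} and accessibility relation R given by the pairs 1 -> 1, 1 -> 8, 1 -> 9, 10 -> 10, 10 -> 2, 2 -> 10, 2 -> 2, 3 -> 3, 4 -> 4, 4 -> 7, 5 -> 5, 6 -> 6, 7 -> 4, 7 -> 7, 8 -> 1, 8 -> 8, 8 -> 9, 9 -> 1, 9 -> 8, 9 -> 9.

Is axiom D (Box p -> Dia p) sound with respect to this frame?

Yes

By correspondence theory, D is valid on a frame iff R is serial.
Serial: yes — every world has a successor (e.g. 1 R 1).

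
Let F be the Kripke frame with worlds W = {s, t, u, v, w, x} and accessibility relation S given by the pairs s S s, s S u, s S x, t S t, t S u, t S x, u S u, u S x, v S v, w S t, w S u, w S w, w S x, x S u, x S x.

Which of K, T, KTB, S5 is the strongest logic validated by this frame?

T

Reflexive (axiom T): yes — every world is S-related to itself.
Symmetric (axiom B): no — s S u but not u S s.
Euclidean (axiom 5): no — w S u and w S t, but not u S t.
So F validates K, T; KTB would additionally require S to be symmetric. The strongest is T.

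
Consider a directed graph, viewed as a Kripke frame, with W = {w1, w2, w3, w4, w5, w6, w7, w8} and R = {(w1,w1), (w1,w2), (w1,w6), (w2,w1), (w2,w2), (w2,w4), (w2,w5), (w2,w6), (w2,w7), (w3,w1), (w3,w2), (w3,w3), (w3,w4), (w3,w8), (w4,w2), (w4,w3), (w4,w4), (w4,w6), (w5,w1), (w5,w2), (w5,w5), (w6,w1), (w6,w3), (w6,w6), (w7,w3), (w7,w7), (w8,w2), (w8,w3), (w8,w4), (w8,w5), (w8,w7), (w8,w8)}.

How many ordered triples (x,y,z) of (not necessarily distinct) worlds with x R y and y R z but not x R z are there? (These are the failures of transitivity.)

Enumerating: (w1,w2,w4), (w1,w2,w5), (w1,w2,w7), (w1,w6,w3), (w2,w4,w3), (w2,w6,w3), (w2,w7,w3), (w3,w1,w6), (w3,w2,w5), (w3,w2,w6), (w3,w2,w7), (w3,w4,w6), … and 25 more.
Total: 37.

37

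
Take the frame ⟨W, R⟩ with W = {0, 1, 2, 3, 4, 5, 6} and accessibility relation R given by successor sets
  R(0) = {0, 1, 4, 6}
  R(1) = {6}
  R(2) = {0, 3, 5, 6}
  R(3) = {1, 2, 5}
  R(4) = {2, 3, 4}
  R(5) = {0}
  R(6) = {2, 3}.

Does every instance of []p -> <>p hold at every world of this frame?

By correspondence theory, D is valid on a frame iff R is serial.
Serial: yes — every world has a successor (e.g. 0 R 0).

Yes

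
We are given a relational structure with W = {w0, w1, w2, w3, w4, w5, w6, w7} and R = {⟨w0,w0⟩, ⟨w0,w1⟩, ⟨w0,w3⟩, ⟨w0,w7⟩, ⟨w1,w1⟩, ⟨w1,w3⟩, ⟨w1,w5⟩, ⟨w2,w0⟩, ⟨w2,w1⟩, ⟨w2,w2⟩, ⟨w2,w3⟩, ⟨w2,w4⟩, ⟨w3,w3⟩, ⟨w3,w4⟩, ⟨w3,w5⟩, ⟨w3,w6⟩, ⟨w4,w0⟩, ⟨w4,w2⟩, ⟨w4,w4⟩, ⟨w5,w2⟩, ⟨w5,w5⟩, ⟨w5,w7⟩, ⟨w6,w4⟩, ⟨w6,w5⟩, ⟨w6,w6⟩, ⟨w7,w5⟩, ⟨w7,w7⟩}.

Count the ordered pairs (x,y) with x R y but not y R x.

Enumerating: (w0,w1), (w0,w3), (w0,w7), (w1,w3), (w1,w5), (w2,w0), (w2,w1), (w2,w3), (w3,w4), (w3,w5), (w3,w6), (w4,w0), (w5,w2), (w6,w4), (w6,w5).

15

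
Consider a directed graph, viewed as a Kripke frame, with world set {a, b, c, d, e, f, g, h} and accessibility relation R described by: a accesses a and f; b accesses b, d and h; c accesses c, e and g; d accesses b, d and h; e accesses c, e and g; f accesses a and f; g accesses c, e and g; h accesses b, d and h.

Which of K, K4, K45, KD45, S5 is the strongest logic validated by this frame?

Transitive (axiom 4): yes — every two-step R-path is closed by a direct edge.
Euclidean (axiom 5): yes — any two successors of a common world are R-related.
Serial (axiom D): yes — every world has a successor (e.g. a R a).
Reflexive (axiom T): yes — every world is R-related to itself.
So F validates K, K4, K45, KD45, S5. The strongest is S5.

S5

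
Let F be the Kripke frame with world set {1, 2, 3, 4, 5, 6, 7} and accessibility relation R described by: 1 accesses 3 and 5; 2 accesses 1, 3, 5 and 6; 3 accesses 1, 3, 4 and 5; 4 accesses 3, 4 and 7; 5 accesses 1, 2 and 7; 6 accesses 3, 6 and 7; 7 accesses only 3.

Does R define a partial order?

Reflexive: no — 1 is not related to itself.
Transitive: no — 1 R 3 and 3 R 4, but not 1 R 4.
Antisymmetric: no — 1 R 3 and 3 R 1 with 1 ≠ 3.
So R is not a partial order.

No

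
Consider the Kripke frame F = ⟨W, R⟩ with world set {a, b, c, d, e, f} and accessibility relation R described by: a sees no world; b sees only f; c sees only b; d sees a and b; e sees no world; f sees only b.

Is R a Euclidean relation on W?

No

Euclidean: no — d R a and d R b, but not a R b.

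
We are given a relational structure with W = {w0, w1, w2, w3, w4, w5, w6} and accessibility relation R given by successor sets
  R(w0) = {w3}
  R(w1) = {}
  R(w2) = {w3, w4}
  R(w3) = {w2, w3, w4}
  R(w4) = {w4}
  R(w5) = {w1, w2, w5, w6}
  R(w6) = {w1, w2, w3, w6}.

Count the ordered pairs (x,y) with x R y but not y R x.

Enumerating: (w0,w3), (w2,w4), (w3,w4), (w5,w1), (w5,w2), (w5,w6), (w6,w1), (w6,w2), (w6,w3).

9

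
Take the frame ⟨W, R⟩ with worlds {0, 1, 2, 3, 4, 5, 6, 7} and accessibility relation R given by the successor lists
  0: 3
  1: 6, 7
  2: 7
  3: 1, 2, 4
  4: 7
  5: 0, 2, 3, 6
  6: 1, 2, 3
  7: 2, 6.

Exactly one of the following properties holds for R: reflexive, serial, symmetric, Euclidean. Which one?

serial

Reflexive: no — 0 is not related to itself.
Serial: yes — every world has a successor (e.g. 0 R 3).
Symmetric: no — 0 R 3 but not 3 R 0.
Euclidean: no — 1 R 6 and 1 R 7, but not 6 R 7.
Only serial holds.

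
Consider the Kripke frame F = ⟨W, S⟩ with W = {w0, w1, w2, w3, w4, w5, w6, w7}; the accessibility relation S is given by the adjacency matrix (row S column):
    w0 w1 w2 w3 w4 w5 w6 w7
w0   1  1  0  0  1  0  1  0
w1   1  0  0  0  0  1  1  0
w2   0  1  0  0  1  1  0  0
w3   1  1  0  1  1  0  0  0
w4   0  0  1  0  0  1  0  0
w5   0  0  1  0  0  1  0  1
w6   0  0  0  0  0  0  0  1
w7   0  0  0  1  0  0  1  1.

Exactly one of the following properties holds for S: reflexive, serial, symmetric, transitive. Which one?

serial

Reflexive: no — w1 is not related to itself.
Serial: yes — every world has a successor (e.g. w0 S w0).
Symmetric: no — w0 S w4 but not w4 S w0.
Transitive: no — w0 S w1 and w1 S w5, but not w0 S w5.
Only serial holds.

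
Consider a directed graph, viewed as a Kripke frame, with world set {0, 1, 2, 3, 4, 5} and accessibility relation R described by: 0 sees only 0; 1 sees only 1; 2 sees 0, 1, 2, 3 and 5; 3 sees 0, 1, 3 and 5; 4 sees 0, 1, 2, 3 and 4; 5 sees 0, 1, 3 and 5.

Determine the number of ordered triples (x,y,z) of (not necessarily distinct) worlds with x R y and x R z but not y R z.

Enumerating: (2,0,1), (2,0,2), (2,0,3), (2,0,5), (2,1,0), (2,1,2), (2,1,3), (2,1,5), (2,3,2), (2,5,2), (3,0,1), (3,0,3), … and 21 more.
Total: 33.

33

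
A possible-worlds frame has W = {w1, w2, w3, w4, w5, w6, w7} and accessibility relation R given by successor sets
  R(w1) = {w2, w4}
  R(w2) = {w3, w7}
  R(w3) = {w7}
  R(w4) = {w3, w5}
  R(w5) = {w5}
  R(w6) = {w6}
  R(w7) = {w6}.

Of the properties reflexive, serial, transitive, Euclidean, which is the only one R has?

Reflexive: no — w1 is not related to itself.
Serial: yes — every world has a successor (e.g. w1 R w2).
Transitive: no — w1 R w2 and w2 R w3, but not w1 R w3.
Euclidean: no — w1 R w2 and w1 R w4, but not w2 R w4.
Only serial holds.

serial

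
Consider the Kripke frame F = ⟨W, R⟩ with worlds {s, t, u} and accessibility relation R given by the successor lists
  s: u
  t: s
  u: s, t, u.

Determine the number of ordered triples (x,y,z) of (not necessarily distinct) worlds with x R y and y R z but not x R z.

3

Enumerating: (s,u,s), (s,u,t), (t,s,u).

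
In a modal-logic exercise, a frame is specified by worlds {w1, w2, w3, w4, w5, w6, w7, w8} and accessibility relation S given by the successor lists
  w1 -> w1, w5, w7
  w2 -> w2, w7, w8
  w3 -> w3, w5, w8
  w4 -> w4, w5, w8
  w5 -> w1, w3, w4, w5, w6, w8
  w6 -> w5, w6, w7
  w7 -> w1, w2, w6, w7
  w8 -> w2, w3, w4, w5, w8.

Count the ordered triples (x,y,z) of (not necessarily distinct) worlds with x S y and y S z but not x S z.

Enumerating: (w1,w5,w3), (w1,w5,w4), (w1,w5,w6), (w1,w5,w8), (w1,w7,w2), (w1,w7,w6), (w2,w7,w1), (w2,w7,w6), (w2,w8,w3), (w2,w8,w4), (w2,w8,w5), (w3,w5,w1), … and 24 more.
Total: 36.

36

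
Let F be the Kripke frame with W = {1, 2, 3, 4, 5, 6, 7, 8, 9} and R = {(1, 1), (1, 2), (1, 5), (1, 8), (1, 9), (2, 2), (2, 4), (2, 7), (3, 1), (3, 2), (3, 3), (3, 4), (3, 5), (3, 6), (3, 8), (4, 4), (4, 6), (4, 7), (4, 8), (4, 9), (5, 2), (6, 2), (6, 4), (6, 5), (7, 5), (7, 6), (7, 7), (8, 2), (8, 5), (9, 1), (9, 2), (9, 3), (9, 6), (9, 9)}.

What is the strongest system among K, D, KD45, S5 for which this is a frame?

Serial (axiom D): yes — every world has a successor (e.g. 1 R 1).
Euclidean (axiom 5): no — 1 R 2 and 1 R 5, but not 2 R 5.
Transitive (axiom 4): no — 1 R 2 and 2 R 4, but not 1 R 4.
Reflexive (axiom T): no — 5 is not related to itself.
So F validates K, D; KD45 would additionally require R to be Euclidean and transitive. The strongest is D.

D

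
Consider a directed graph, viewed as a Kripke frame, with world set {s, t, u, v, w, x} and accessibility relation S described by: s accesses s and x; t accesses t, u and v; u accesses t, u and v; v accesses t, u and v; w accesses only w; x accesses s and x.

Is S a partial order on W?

Reflexive: yes — every world is S-related to itself.
Transitive: yes — every two-step S-path is closed by a direct edge.
Antisymmetric: no — s S x and x S s with s ≠ x.
So S is not a partial order.

No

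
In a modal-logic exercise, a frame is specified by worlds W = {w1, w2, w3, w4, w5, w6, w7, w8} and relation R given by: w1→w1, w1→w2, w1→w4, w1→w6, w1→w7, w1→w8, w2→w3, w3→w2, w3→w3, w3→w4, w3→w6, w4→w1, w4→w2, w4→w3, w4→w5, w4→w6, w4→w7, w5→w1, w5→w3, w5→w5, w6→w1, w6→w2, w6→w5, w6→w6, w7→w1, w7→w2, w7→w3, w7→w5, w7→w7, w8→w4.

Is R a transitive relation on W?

Transitive: no — w1 R w2 and w2 R w3, but not w1 R w3.

No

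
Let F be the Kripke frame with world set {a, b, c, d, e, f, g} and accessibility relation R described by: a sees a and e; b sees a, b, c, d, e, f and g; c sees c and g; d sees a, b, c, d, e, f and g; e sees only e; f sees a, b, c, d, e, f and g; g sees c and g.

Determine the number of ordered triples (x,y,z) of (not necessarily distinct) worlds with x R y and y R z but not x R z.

R is transitive; there are no such tuples.

0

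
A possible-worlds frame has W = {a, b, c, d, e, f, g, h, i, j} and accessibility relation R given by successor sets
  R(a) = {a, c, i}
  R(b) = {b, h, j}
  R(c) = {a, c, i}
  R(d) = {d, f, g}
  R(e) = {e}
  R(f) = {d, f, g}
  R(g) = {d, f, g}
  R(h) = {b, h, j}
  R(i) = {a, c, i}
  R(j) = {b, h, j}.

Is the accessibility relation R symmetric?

Symmetric: yes — every pair in R has its reverse in R.

Yes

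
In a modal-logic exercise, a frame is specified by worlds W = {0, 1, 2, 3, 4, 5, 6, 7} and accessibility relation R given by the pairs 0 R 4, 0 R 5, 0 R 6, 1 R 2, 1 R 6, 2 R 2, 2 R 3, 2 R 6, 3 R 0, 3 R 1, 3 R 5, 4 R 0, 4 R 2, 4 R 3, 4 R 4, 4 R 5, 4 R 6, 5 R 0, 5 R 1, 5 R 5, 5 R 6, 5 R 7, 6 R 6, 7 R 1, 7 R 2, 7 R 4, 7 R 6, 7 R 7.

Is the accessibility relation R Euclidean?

Euclidean: no — 0 R 5 and 0 R 4, but not 5 R 4.

No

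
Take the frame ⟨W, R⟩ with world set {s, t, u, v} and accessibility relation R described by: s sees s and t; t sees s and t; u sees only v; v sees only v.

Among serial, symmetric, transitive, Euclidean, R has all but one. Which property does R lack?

Serial: yes — every world has a successor (e.g. s R s).
Symmetric: no — u R v but not v R u.
Transitive: yes — every two-step R-path is closed by a direct edge.
Euclidean: yes — any two successors of a common world are R-related.
Only symmetric fails.

symmetric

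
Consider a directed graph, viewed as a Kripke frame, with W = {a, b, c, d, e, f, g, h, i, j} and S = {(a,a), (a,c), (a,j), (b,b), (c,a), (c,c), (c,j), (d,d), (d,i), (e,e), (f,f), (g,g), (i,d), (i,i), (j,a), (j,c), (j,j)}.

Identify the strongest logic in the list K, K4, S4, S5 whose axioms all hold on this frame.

Transitive (axiom 4): yes — every two-step S-path is closed by a direct edge.
Reflexive (axiom T): no — h is not related to itself.
Euclidean (axiom 5): yes — any two successors of a common world are S-related.
So F validates K, K4; S4 would additionally require S to be reflexive. The strongest is K4.

K4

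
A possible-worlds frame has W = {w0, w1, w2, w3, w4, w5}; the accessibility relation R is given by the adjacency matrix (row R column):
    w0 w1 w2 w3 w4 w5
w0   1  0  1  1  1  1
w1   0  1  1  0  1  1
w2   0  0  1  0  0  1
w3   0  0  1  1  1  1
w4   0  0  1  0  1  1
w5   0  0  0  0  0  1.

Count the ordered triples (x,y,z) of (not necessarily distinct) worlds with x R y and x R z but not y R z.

26

Enumerating: (w0,w2,w0), (w0,w2,w3), (w0,w2,w4), (w0,w3,w0), (w0,w4,w0), (w0,w4,w3), (w0,w5,w0), (w0,w5,w2), (w0,w5,w3), (w0,w5,w4), (w1,w2,w1), (w1,w2,w4), … and 14 more.
Total: 26.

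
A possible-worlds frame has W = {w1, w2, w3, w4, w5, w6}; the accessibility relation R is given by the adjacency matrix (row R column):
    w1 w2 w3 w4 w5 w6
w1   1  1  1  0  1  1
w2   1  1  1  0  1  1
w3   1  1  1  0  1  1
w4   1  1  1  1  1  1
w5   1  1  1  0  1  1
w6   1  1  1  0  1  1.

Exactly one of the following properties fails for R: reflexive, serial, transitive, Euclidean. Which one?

Reflexive: yes — every world is R-related to itself.
Serial: yes — every world has a successor (e.g. w1 R w1).
Transitive: yes — every two-step R-path is closed by a direct edge.
Euclidean: no — w4 R w1 and w4 R w4, but not w1 R w4.
Only Euclidean fails.

Euclidean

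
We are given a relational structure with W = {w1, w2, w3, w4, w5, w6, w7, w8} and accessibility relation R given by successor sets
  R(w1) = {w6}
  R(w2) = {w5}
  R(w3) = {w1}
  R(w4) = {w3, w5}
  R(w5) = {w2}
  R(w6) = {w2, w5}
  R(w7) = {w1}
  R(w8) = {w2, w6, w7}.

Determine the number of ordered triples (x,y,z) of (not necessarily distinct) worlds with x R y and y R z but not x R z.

11

Enumerating: (w1,w6,w2), (w1,w6,w5), (w2,w5,w2), (w3,w1,w6), (w4,w3,w1), (w4,w5,w2), (w5,w2,w5), (w7,w1,w6), (w8,w2,w5), (w8,w6,w5), (w8,w7,w1).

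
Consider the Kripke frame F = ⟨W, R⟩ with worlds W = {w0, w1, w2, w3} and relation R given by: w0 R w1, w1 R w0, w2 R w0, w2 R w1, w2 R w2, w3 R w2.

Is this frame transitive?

Transitive: no — w3 R w2 and w2 R w0, but not w3 R w0.

No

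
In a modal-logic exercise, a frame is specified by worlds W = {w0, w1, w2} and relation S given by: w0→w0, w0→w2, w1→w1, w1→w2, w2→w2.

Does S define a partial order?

Yes

Reflexive: yes — every world is S-related to itself.
Transitive: yes — every two-step S-path is closed by a direct edge.
Antisymmetric: yes — no distinct pair is related both ways.
So S is a partial order.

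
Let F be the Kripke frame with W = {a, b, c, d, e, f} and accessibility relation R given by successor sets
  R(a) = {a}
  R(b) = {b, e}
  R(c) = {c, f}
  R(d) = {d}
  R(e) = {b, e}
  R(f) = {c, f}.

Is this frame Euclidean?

Euclidean: yes — any two successors of a common world are R-related.

Yes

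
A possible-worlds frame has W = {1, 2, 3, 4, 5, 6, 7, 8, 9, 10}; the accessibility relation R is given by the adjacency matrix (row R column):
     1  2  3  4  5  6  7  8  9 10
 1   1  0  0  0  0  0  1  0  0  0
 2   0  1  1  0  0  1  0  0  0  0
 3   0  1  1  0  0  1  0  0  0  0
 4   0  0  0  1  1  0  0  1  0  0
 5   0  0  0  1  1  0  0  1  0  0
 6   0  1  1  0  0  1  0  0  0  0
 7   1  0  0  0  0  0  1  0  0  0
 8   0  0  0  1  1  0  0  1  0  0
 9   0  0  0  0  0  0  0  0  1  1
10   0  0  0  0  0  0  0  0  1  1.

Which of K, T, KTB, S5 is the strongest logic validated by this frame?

S5

Reflexive (axiom T): yes — every world is R-related to itself.
Symmetric (axiom B): yes — every pair in R has its reverse in R.
Euclidean (axiom 5): yes — any two successors of a common world are R-related.
So F validates K, T, KTB, S5. The strongest is S5.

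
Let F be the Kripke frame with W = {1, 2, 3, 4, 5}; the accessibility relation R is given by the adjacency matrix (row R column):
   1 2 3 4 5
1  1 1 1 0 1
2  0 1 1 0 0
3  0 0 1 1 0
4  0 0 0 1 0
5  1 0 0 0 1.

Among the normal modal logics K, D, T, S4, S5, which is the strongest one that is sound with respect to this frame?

Serial (axiom D): yes — every world has a successor (e.g. 1 R 1).
Reflexive (axiom T): yes — every world is R-related to itself.
Transitive (axiom 4): no — 1 R 3 and 3 R 4, but not 1 R 4.
Euclidean (axiom 5): no — 1 R 2 and 1 R 5, but not 2 R 5.
So F validates K, D, T; S4 would additionally require R to be transitive. The strongest is T.

T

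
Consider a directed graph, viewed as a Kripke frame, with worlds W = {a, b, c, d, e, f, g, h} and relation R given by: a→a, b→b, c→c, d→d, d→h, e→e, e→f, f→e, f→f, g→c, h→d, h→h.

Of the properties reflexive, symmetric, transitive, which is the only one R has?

Reflexive: no — g is not related to itself.
Symmetric: no — g R c but not c R g.
Transitive: yes — every two-step R-path is closed by a direct edge.
Only transitive holds.

transitive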